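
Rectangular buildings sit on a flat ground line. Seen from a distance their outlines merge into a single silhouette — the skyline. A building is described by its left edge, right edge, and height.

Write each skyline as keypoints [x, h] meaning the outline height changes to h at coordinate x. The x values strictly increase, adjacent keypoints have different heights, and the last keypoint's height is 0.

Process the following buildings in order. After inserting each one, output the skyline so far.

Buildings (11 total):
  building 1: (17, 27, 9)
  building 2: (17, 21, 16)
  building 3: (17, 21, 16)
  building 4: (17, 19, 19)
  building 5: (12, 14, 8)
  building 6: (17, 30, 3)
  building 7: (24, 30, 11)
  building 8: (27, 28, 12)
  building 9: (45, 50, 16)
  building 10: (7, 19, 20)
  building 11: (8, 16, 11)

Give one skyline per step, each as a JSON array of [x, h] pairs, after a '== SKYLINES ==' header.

== SKYLINES ==
[[17,9],[27,0]]
[[17,16],[21,9],[27,0]]
[[17,16],[21,9],[27,0]]
[[17,19],[19,16],[21,9],[27,0]]
[[12,8],[14,0],[17,19],[19,16],[21,9],[27,0]]
[[12,8],[14,0],[17,19],[19,16],[21,9],[27,3],[30,0]]
[[12,8],[14,0],[17,19],[19,16],[21,9],[24,11],[30,0]]
[[12,8],[14,0],[17,19],[19,16],[21,9],[24,11],[27,12],[28,11],[30,0]]
[[12,8],[14,0],[17,19],[19,16],[21,9],[24,11],[27,12],[28,11],[30,0],[45,16],[50,0]]
[[7,20],[19,16],[21,9],[24,11],[27,12],[28,11],[30,0],[45,16],[50,0]]
[[7,20],[19,16],[21,9],[24,11],[27,12],[28,11],[30,0],[45,16],[50,0]]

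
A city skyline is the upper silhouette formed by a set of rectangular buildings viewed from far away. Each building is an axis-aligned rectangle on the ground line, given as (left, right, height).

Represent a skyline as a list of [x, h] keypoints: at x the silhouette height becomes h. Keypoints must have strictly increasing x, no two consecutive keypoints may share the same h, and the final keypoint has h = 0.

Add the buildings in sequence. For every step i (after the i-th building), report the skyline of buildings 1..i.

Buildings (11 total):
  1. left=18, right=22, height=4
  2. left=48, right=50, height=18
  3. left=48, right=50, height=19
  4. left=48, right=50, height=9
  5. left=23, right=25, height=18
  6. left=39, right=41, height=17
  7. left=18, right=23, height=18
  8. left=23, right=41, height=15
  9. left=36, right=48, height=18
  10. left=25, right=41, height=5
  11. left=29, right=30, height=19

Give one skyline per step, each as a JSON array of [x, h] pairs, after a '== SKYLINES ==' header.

== SKYLINES ==
[[18,4],[22,0]]
[[18,4],[22,0],[48,18],[50,0]]
[[18,4],[22,0],[48,19],[50,0]]
[[18,4],[22,0],[48,19],[50,0]]
[[18,4],[22,0],[23,18],[25,0],[48,19],[50,0]]
[[18,4],[22,0],[23,18],[25,0],[39,17],[41,0],[48,19],[50,0]]
[[18,18],[25,0],[39,17],[41,0],[48,19],[50,0]]
[[18,18],[25,15],[39,17],[41,0],[48,19],[50,0]]
[[18,18],[25,15],[36,18],[48,19],[50,0]]
[[18,18],[25,15],[36,18],[48,19],[50,0]]
[[18,18],[25,15],[29,19],[30,15],[36,18],[48,19],[50,0]]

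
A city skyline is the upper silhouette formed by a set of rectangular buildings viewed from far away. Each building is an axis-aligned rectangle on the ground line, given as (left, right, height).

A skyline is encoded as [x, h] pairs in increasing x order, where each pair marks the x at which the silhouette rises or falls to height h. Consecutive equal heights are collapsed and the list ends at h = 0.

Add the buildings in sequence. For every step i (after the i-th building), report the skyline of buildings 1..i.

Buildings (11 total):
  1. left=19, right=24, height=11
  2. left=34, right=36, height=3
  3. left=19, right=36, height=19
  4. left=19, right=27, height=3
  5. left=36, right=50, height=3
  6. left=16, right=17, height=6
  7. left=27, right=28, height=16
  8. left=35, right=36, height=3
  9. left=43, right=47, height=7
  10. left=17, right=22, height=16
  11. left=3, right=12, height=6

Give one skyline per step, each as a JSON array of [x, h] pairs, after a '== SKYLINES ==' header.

== SKYLINES ==
[[19,11],[24,0]]
[[19,11],[24,0],[34,3],[36,0]]
[[19,19],[36,0]]
[[19,19],[36,0]]
[[19,19],[36,3],[50,0]]
[[16,6],[17,0],[19,19],[36,3],[50,0]]
[[16,6],[17,0],[19,19],[36,3],[50,0]]
[[16,6],[17,0],[19,19],[36,3],[50,0]]
[[16,6],[17,0],[19,19],[36,3],[43,7],[47,3],[50,0]]
[[16,6],[17,16],[19,19],[36,3],[43,7],[47,3],[50,0]]
[[3,6],[12,0],[16,6],[17,16],[19,19],[36,3],[43,7],[47,3],[50,0]]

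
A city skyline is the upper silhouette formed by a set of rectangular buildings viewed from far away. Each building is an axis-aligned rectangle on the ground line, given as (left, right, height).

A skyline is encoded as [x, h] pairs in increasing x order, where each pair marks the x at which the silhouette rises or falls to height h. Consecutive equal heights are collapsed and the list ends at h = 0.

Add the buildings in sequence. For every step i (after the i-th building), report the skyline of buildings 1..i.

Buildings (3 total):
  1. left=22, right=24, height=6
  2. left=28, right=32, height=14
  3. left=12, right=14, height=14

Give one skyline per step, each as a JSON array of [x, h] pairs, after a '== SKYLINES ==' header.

== SKYLINES ==
[[22,6],[24,0]]
[[22,6],[24,0],[28,14],[32,0]]
[[12,14],[14,0],[22,6],[24,0],[28,14],[32,0]]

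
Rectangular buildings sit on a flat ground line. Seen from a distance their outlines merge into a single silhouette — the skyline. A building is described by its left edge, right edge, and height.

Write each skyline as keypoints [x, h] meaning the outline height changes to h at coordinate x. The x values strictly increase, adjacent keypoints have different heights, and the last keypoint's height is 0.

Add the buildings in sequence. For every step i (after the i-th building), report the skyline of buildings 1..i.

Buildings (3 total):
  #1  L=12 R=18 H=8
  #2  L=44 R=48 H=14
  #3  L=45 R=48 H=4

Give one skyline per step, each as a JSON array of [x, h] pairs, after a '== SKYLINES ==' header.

== SKYLINES ==
[[12,8],[18,0]]
[[12,8],[18,0],[44,14],[48,0]]
[[12,8],[18,0],[44,14],[48,0]]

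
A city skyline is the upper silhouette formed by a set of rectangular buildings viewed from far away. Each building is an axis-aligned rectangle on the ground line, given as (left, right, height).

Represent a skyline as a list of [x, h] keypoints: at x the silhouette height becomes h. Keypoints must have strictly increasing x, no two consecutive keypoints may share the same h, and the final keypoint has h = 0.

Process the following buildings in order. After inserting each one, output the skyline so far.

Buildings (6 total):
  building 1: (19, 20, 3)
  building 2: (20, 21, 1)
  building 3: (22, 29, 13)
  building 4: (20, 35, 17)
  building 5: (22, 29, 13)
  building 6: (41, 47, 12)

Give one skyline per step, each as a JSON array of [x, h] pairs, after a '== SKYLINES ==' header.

== SKYLINES ==
[[19,3],[20,0]]
[[19,3],[20,1],[21,0]]
[[19,3],[20,1],[21,0],[22,13],[29,0]]
[[19,3],[20,17],[35,0]]
[[19,3],[20,17],[35,0]]
[[19,3],[20,17],[35,0],[41,12],[47,0]]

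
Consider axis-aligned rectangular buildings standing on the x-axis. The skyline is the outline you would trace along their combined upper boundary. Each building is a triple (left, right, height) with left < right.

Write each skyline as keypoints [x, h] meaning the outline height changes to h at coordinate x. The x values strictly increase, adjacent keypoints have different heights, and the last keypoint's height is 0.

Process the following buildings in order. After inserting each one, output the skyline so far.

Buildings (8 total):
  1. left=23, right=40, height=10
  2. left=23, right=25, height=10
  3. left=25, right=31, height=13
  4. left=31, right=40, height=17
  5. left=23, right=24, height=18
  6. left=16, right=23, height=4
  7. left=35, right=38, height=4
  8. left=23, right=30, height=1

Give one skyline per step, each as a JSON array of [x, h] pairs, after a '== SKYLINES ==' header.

== SKYLINES ==
[[23,10],[40,0]]
[[23,10],[40,0]]
[[23,10],[25,13],[31,10],[40,0]]
[[23,10],[25,13],[31,17],[40,0]]
[[23,18],[24,10],[25,13],[31,17],[40,0]]
[[16,4],[23,18],[24,10],[25,13],[31,17],[40,0]]
[[16,4],[23,18],[24,10],[25,13],[31,17],[40,0]]
[[16,4],[23,18],[24,10],[25,13],[31,17],[40,0]]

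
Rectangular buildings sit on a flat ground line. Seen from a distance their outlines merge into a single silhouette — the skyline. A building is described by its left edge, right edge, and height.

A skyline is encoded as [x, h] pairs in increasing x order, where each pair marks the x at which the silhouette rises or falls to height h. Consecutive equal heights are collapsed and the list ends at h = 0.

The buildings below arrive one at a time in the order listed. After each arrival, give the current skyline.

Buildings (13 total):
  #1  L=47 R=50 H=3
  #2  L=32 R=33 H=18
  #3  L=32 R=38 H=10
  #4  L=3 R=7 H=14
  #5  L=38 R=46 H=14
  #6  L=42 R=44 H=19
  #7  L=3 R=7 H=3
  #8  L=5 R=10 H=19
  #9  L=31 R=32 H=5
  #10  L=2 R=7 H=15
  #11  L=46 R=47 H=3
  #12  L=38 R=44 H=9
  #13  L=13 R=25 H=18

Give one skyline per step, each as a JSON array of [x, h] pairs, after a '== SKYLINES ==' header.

== SKYLINES ==
[[47,3],[50,0]]
[[32,18],[33,0],[47,3],[50,0]]
[[32,18],[33,10],[38,0],[47,3],[50,0]]
[[3,14],[7,0],[32,18],[33,10],[38,0],[47,3],[50,0]]
[[3,14],[7,0],[32,18],[33,10],[38,14],[46,0],[47,3],[50,0]]
[[3,14],[7,0],[32,18],[33,10],[38,14],[42,19],[44,14],[46,0],[47,3],[50,0]]
[[3,14],[7,0],[32,18],[33,10],[38,14],[42,19],[44,14],[46,0],[47,3],[50,0]]
[[3,14],[5,19],[10,0],[32,18],[33,10],[38,14],[42,19],[44,14],[46,0],[47,3],[50,0]]
[[3,14],[5,19],[10,0],[31,5],[32,18],[33,10],[38,14],[42,19],[44,14],[46,0],[47,3],[50,0]]
[[2,15],[5,19],[10,0],[31,5],[32,18],[33,10],[38,14],[42,19],[44,14],[46,0],[47,3],[50,0]]
[[2,15],[5,19],[10,0],[31,5],[32,18],[33,10],[38,14],[42,19],[44,14],[46,3],[50,0]]
[[2,15],[5,19],[10,0],[31,5],[32,18],[33,10],[38,14],[42,19],[44,14],[46,3],[50,0]]
[[2,15],[5,19],[10,0],[13,18],[25,0],[31,5],[32,18],[33,10],[38,14],[42,19],[44,14],[46,3],[50,0]]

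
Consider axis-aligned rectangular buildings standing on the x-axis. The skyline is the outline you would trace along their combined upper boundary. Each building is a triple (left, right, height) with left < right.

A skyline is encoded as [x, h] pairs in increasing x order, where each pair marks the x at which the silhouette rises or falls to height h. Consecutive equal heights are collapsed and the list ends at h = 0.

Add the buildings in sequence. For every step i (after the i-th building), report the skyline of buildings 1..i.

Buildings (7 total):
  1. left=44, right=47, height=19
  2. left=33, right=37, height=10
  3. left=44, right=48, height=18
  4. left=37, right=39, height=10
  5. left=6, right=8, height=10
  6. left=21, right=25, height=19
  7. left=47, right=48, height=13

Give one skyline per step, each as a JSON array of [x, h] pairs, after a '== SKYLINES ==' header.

== SKYLINES ==
[[44,19],[47,0]]
[[33,10],[37,0],[44,19],[47,0]]
[[33,10],[37,0],[44,19],[47,18],[48,0]]
[[33,10],[39,0],[44,19],[47,18],[48,0]]
[[6,10],[8,0],[33,10],[39,0],[44,19],[47,18],[48,0]]
[[6,10],[8,0],[21,19],[25,0],[33,10],[39,0],[44,19],[47,18],[48,0]]
[[6,10],[8,0],[21,19],[25,0],[33,10],[39,0],[44,19],[47,18],[48,0]]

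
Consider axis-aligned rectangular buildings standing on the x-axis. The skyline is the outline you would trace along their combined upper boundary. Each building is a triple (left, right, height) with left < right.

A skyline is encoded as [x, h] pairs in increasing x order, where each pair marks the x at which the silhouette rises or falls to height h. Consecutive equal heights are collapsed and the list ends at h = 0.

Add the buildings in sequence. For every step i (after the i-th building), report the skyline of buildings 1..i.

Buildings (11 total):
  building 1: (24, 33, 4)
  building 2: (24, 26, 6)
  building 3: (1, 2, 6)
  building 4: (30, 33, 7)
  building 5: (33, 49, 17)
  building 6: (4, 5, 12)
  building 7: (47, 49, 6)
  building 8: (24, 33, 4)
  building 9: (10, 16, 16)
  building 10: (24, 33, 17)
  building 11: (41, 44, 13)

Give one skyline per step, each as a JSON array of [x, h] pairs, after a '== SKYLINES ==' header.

== SKYLINES ==
[[24,4],[33,0]]
[[24,6],[26,4],[33,0]]
[[1,6],[2,0],[24,6],[26,4],[33,0]]
[[1,6],[2,0],[24,6],[26,4],[30,7],[33,0]]
[[1,6],[2,0],[24,6],[26,4],[30,7],[33,17],[49,0]]
[[1,6],[2,0],[4,12],[5,0],[24,6],[26,4],[30,7],[33,17],[49,0]]
[[1,6],[2,0],[4,12],[5,0],[24,6],[26,4],[30,7],[33,17],[49,0]]
[[1,6],[2,0],[4,12],[5,0],[24,6],[26,4],[30,7],[33,17],[49,0]]
[[1,6],[2,0],[4,12],[5,0],[10,16],[16,0],[24,6],[26,4],[30,7],[33,17],[49,0]]
[[1,6],[2,0],[4,12],[5,0],[10,16],[16,0],[24,17],[49,0]]
[[1,6],[2,0],[4,12],[5,0],[10,16],[16,0],[24,17],[49,0]]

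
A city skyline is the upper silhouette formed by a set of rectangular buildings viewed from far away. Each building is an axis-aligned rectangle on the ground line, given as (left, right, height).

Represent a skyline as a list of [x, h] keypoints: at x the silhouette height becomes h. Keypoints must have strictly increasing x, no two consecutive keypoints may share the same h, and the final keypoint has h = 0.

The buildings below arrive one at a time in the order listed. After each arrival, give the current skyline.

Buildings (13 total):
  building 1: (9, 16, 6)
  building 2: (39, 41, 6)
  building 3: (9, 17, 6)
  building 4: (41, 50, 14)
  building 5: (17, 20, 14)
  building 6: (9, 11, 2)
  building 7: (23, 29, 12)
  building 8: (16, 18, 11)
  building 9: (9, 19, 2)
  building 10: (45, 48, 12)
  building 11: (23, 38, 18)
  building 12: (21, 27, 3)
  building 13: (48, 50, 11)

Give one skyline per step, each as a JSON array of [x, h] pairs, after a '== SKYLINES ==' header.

== SKYLINES ==
[[9,6],[16,0]]
[[9,6],[16,0],[39,6],[41,0]]
[[9,6],[17,0],[39,6],[41,0]]
[[9,6],[17,0],[39,6],[41,14],[50,0]]
[[9,6],[17,14],[20,0],[39,6],[41,14],[50,0]]
[[9,6],[17,14],[20,0],[39,6],[41,14],[50,0]]
[[9,6],[17,14],[20,0],[23,12],[29,0],[39,6],[41,14],[50,0]]
[[9,6],[16,11],[17,14],[20,0],[23,12],[29,0],[39,6],[41,14],[50,0]]
[[9,6],[16,11],[17,14],[20,0],[23,12],[29,0],[39,6],[41,14],[50,0]]
[[9,6],[16,11],[17,14],[20,0],[23,12],[29,0],[39,6],[41,14],[50,0]]
[[9,6],[16,11],[17,14],[20,0],[23,18],[38,0],[39,6],[41,14],[50,0]]
[[9,6],[16,11],[17,14],[20,0],[21,3],[23,18],[38,0],[39,6],[41,14],[50,0]]
[[9,6],[16,11],[17,14],[20,0],[21,3],[23,18],[38,0],[39,6],[41,14],[50,0]]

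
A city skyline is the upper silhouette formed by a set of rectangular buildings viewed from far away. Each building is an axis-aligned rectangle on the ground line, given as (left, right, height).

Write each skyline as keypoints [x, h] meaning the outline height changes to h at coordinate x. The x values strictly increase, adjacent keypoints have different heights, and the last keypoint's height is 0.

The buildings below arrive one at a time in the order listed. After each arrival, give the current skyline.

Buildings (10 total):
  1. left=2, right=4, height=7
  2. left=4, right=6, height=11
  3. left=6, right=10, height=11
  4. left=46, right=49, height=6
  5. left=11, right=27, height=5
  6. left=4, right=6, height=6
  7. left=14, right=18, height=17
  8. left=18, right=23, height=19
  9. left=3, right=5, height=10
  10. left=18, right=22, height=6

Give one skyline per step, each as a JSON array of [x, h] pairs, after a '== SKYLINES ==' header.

== SKYLINES ==
[[2,7],[4,0]]
[[2,7],[4,11],[6,0]]
[[2,7],[4,11],[10,0]]
[[2,7],[4,11],[10,0],[46,6],[49,0]]
[[2,7],[4,11],[10,0],[11,5],[27,0],[46,6],[49,0]]
[[2,7],[4,11],[10,0],[11,5],[27,0],[46,6],[49,0]]
[[2,7],[4,11],[10,0],[11,5],[14,17],[18,5],[27,0],[46,6],[49,0]]
[[2,7],[4,11],[10,0],[11,5],[14,17],[18,19],[23,5],[27,0],[46,6],[49,0]]
[[2,7],[3,10],[4,11],[10,0],[11,5],[14,17],[18,19],[23,5],[27,0],[46,6],[49,0]]
[[2,7],[3,10],[4,11],[10,0],[11,5],[14,17],[18,19],[23,5],[27,0],[46,6],[49,0]]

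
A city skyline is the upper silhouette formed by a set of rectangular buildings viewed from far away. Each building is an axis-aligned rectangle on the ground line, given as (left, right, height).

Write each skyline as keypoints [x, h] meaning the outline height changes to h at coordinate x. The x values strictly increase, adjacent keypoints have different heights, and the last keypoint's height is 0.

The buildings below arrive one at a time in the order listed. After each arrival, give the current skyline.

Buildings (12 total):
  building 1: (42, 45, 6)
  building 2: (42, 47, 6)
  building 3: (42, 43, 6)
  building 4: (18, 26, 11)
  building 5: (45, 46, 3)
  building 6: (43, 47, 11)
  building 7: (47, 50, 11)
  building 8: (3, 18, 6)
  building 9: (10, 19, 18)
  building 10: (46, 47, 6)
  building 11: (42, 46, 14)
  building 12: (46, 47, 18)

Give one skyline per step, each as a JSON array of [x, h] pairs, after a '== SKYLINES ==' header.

== SKYLINES ==
[[42,6],[45,0]]
[[42,6],[47,0]]
[[42,6],[47,0]]
[[18,11],[26,0],[42,6],[47,0]]
[[18,11],[26,0],[42,6],[47,0]]
[[18,11],[26,0],[42,6],[43,11],[47,0]]
[[18,11],[26,0],[42,6],[43,11],[50,0]]
[[3,6],[18,11],[26,0],[42,6],[43,11],[50,0]]
[[3,6],[10,18],[19,11],[26,0],[42,6],[43,11],[50,0]]
[[3,6],[10,18],[19,11],[26,0],[42,6],[43,11],[50,0]]
[[3,6],[10,18],[19,11],[26,0],[42,14],[46,11],[50,0]]
[[3,6],[10,18],[19,11],[26,0],[42,14],[46,18],[47,11],[50,0]]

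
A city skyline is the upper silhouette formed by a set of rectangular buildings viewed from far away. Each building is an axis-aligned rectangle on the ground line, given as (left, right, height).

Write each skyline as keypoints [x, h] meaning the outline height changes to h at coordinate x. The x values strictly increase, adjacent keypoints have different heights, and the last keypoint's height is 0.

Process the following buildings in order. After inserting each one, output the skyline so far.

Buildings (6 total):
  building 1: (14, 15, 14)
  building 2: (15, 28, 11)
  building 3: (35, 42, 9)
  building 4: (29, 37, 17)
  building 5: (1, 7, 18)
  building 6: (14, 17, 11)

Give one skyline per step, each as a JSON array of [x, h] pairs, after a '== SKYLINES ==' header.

== SKYLINES ==
[[14,14],[15,0]]
[[14,14],[15,11],[28,0]]
[[14,14],[15,11],[28,0],[35,9],[42,0]]
[[14,14],[15,11],[28,0],[29,17],[37,9],[42,0]]
[[1,18],[7,0],[14,14],[15,11],[28,0],[29,17],[37,9],[42,0]]
[[1,18],[7,0],[14,14],[15,11],[28,0],[29,17],[37,9],[42,0]]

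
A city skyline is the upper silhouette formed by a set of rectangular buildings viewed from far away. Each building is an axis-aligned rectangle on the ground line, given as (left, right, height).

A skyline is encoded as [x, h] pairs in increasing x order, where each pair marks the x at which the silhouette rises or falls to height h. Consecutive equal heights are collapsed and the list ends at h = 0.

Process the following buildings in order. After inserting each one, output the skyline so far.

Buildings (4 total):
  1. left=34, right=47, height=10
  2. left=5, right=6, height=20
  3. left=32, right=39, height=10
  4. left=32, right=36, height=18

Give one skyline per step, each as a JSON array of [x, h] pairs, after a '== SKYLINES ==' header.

== SKYLINES ==
[[34,10],[47,0]]
[[5,20],[6,0],[34,10],[47,0]]
[[5,20],[6,0],[32,10],[47,0]]
[[5,20],[6,0],[32,18],[36,10],[47,0]]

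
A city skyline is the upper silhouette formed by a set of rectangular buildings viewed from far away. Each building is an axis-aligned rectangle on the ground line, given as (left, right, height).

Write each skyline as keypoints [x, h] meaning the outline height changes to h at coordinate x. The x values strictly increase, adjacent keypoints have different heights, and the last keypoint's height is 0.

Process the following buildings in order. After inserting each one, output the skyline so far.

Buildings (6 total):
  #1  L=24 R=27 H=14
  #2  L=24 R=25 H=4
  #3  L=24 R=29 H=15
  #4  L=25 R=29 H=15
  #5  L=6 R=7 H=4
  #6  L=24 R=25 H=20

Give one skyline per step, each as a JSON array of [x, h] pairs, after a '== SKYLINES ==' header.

== SKYLINES ==
[[24,14],[27,0]]
[[24,14],[27,0]]
[[24,15],[29,0]]
[[24,15],[29,0]]
[[6,4],[7,0],[24,15],[29,0]]
[[6,4],[7,0],[24,20],[25,15],[29,0]]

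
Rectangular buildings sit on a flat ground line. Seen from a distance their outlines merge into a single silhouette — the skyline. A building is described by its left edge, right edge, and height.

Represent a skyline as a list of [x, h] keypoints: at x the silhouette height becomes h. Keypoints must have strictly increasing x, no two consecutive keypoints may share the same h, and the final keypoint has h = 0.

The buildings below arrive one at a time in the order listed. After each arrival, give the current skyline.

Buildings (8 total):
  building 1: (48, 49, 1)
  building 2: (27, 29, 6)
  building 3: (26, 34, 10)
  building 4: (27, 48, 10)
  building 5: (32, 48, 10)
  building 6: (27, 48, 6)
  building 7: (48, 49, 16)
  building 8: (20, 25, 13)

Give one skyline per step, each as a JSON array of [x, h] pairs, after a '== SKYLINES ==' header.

== SKYLINES ==
[[48,1],[49,0]]
[[27,6],[29,0],[48,1],[49,0]]
[[26,10],[34,0],[48,1],[49,0]]
[[26,10],[48,1],[49,0]]
[[26,10],[48,1],[49,0]]
[[26,10],[48,1],[49,0]]
[[26,10],[48,16],[49,0]]
[[20,13],[25,0],[26,10],[48,16],[49,0]]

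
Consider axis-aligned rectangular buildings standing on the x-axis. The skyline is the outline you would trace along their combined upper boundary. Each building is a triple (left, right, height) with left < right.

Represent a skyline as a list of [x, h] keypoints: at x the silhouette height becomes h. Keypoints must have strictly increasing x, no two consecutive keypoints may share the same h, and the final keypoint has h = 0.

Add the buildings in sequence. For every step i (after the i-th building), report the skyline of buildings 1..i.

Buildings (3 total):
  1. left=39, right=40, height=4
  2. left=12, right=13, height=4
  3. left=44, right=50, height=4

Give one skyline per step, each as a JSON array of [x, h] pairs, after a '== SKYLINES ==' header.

== SKYLINES ==
[[39,4],[40,0]]
[[12,4],[13,0],[39,4],[40,0]]
[[12,4],[13,0],[39,4],[40,0],[44,4],[50,0]]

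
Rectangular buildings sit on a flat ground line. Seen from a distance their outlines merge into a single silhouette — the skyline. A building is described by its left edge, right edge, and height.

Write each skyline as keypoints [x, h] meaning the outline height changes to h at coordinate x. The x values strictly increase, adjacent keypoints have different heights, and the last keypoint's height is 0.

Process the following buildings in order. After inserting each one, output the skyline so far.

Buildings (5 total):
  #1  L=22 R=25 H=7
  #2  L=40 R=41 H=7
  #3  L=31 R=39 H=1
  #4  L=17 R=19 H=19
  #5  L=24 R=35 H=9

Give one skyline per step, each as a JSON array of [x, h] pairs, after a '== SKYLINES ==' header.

== SKYLINES ==
[[22,7],[25,0]]
[[22,7],[25,0],[40,7],[41,0]]
[[22,7],[25,0],[31,1],[39,0],[40,7],[41,0]]
[[17,19],[19,0],[22,7],[25,0],[31,1],[39,0],[40,7],[41,0]]
[[17,19],[19,0],[22,7],[24,9],[35,1],[39,0],[40,7],[41,0]]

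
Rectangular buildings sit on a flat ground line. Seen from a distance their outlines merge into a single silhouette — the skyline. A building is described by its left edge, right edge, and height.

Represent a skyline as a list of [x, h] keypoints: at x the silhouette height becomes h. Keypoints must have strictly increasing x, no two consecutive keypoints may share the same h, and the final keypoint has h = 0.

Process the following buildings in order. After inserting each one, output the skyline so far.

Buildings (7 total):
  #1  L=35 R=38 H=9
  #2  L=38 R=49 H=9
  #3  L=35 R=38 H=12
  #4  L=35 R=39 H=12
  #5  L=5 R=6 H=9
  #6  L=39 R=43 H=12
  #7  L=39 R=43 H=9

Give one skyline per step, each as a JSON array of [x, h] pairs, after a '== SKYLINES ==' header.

== SKYLINES ==
[[35,9],[38,0]]
[[35,9],[49,0]]
[[35,12],[38,9],[49,0]]
[[35,12],[39,9],[49,0]]
[[5,9],[6,0],[35,12],[39,9],[49,0]]
[[5,9],[6,0],[35,12],[43,9],[49,0]]
[[5,9],[6,0],[35,12],[43,9],[49,0]]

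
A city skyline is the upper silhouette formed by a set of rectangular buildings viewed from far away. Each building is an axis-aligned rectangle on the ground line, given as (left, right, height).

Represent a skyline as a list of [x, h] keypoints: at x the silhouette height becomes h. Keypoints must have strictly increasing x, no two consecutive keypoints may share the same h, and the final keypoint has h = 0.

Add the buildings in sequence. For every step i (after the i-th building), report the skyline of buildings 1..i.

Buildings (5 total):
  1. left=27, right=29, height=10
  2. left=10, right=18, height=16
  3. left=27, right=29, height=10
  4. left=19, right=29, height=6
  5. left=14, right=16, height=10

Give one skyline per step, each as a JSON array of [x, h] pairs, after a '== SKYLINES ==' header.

== SKYLINES ==
[[27,10],[29,0]]
[[10,16],[18,0],[27,10],[29,0]]
[[10,16],[18,0],[27,10],[29,0]]
[[10,16],[18,0],[19,6],[27,10],[29,0]]
[[10,16],[18,0],[19,6],[27,10],[29,0]]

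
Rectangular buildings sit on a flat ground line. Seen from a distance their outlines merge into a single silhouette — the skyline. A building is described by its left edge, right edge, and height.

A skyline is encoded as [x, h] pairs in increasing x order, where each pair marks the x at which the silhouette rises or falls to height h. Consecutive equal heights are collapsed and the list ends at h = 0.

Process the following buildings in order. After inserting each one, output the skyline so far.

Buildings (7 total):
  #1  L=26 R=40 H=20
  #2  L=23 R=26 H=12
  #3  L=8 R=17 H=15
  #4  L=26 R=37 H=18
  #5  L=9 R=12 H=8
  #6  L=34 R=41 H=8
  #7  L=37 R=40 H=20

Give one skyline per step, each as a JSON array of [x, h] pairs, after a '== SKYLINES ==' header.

== SKYLINES ==
[[26,20],[40,0]]
[[23,12],[26,20],[40,0]]
[[8,15],[17,0],[23,12],[26,20],[40,0]]
[[8,15],[17,0],[23,12],[26,20],[40,0]]
[[8,15],[17,0],[23,12],[26,20],[40,0]]
[[8,15],[17,0],[23,12],[26,20],[40,8],[41,0]]
[[8,15],[17,0],[23,12],[26,20],[40,8],[41,0]]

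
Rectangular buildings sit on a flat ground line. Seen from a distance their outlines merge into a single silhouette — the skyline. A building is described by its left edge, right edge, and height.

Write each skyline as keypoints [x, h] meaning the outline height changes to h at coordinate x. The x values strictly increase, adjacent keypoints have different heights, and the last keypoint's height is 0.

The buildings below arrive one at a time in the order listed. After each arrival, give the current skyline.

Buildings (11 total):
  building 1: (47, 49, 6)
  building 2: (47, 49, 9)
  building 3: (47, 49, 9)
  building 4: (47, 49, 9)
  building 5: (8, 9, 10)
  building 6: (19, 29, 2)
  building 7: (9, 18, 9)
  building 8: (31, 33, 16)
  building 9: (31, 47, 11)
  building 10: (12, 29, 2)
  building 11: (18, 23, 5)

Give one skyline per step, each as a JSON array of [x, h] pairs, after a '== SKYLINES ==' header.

== SKYLINES ==
[[47,6],[49,0]]
[[47,9],[49,0]]
[[47,9],[49,0]]
[[47,9],[49,0]]
[[8,10],[9,0],[47,9],[49,0]]
[[8,10],[9,0],[19,2],[29,0],[47,9],[49,0]]
[[8,10],[9,9],[18,0],[19,2],[29,0],[47,9],[49,0]]
[[8,10],[9,9],[18,0],[19,2],[29,0],[31,16],[33,0],[47,9],[49,0]]
[[8,10],[9,9],[18,0],[19,2],[29,0],[31,16],[33,11],[47,9],[49,0]]
[[8,10],[9,9],[18,2],[29,0],[31,16],[33,11],[47,9],[49,0]]
[[8,10],[9,9],[18,5],[23,2],[29,0],[31,16],[33,11],[47,9],[49,0]]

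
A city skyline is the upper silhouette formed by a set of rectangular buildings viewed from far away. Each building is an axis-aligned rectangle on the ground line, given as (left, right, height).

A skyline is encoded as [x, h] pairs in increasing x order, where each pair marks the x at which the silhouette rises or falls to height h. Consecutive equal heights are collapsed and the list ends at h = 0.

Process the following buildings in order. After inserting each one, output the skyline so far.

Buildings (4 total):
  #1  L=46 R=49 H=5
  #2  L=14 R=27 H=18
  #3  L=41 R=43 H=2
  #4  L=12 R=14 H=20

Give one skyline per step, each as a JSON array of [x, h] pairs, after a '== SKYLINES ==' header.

== SKYLINES ==
[[46,5],[49,0]]
[[14,18],[27,0],[46,5],[49,0]]
[[14,18],[27,0],[41,2],[43,0],[46,5],[49,0]]
[[12,20],[14,18],[27,0],[41,2],[43,0],[46,5],[49,0]]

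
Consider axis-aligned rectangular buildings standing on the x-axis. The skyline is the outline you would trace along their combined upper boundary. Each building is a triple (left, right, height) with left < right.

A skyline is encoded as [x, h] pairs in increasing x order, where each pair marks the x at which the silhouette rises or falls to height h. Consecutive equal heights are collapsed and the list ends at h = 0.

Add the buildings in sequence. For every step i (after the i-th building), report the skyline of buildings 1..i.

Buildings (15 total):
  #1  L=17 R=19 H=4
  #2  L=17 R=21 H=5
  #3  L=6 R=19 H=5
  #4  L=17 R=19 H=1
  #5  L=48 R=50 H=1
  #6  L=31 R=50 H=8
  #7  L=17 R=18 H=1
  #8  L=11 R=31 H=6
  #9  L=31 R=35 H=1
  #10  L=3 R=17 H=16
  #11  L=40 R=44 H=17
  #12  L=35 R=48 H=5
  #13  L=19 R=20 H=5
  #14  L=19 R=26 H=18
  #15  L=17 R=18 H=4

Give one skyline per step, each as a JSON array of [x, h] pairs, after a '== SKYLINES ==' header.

== SKYLINES ==
[[17,4],[19,0]]
[[17,5],[21,0]]
[[6,5],[21,0]]
[[6,5],[21,0]]
[[6,5],[21,0],[48,1],[50,0]]
[[6,5],[21,0],[31,8],[50,0]]
[[6,5],[21,0],[31,8],[50,0]]
[[6,5],[11,6],[31,8],[50,0]]
[[6,5],[11,6],[31,8],[50,0]]
[[3,16],[17,6],[31,8],[50,0]]
[[3,16],[17,6],[31,8],[40,17],[44,8],[50,0]]
[[3,16],[17,6],[31,8],[40,17],[44,8],[50,0]]
[[3,16],[17,6],[31,8],[40,17],[44,8],[50,0]]
[[3,16],[17,6],[19,18],[26,6],[31,8],[40,17],[44,8],[50,0]]
[[3,16],[17,6],[19,18],[26,6],[31,8],[40,17],[44,8],[50,0]]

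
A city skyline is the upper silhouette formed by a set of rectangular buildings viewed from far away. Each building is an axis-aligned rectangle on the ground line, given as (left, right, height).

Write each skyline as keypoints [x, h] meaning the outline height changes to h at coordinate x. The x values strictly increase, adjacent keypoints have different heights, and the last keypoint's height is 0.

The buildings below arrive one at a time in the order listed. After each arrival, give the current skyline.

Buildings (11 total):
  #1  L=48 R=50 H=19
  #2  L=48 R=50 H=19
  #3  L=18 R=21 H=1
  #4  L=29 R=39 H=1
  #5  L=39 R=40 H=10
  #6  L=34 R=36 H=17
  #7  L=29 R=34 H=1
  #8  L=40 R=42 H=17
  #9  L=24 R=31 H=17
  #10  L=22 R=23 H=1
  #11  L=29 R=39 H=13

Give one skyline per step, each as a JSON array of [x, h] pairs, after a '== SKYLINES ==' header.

== SKYLINES ==
[[48,19],[50,0]]
[[48,19],[50,0]]
[[18,1],[21,0],[48,19],[50,0]]
[[18,1],[21,0],[29,1],[39,0],[48,19],[50,0]]
[[18,1],[21,0],[29,1],[39,10],[40,0],[48,19],[50,0]]
[[18,1],[21,0],[29,1],[34,17],[36,1],[39,10],[40,0],[48,19],[50,0]]
[[18,1],[21,0],[29,1],[34,17],[36,1],[39,10],[40,0],[48,19],[50,0]]
[[18,1],[21,0],[29,1],[34,17],[36,1],[39,10],[40,17],[42,0],[48,19],[50,0]]
[[18,1],[21,0],[24,17],[31,1],[34,17],[36,1],[39,10],[40,17],[42,0],[48,19],[50,0]]
[[18,1],[21,0],[22,1],[23,0],[24,17],[31,1],[34,17],[36,1],[39,10],[40,17],[42,0],[48,19],[50,0]]
[[18,1],[21,0],[22,1],[23,0],[24,17],[31,13],[34,17],[36,13],[39,10],[40,17],[42,0],[48,19],[50,0]]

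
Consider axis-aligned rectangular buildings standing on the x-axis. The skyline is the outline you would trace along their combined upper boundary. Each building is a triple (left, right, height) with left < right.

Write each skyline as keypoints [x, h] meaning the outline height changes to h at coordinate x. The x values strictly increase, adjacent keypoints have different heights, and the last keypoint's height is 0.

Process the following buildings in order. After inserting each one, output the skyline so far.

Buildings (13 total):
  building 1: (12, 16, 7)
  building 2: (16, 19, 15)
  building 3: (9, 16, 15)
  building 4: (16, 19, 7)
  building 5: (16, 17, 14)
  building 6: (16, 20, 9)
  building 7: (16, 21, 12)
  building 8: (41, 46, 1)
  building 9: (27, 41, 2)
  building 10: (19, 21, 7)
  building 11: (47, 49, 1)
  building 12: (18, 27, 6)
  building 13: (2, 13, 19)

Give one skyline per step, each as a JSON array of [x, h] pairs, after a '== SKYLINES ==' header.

== SKYLINES ==
[[12,7],[16,0]]
[[12,7],[16,15],[19,0]]
[[9,15],[19,0]]
[[9,15],[19,0]]
[[9,15],[19,0]]
[[9,15],[19,9],[20,0]]
[[9,15],[19,12],[21,0]]
[[9,15],[19,12],[21,0],[41,1],[46,0]]
[[9,15],[19,12],[21,0],[27,2],[41,1],[46,0]]
[[9,15],[19,12],[21,0],[27,2],[41,1],[46,0]]
[[9,15],[19,12],[21,0],[27,2],[41,1],[46,0],[47,1],[49,0]]
[[9,15],[19,12],[21,6],[27,2],[41,1],[46,0],[47,1],[49,0]]
[[2,19],[13,15],[19,12],[21,6],[27,2],[41,1],[46,0],[47,1],[49,0]]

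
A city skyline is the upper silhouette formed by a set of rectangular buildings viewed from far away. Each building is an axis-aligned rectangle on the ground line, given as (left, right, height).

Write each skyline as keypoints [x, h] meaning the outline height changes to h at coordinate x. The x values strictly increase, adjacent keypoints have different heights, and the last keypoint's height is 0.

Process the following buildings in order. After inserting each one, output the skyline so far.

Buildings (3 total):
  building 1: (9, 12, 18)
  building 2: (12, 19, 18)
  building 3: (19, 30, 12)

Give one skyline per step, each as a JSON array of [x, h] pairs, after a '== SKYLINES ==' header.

== SKYLINES ==
[[9,18],[12,0]]
[[9,18],[19,0]]
[[9,18],[19,12],[30,0]]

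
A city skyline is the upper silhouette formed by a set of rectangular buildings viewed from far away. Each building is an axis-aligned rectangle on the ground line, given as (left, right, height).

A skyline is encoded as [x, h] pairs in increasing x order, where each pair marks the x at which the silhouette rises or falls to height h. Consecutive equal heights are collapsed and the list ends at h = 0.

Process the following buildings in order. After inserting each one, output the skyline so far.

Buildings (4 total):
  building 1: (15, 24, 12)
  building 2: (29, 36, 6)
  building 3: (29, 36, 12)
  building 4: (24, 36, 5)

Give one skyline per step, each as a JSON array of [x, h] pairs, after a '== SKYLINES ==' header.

== SKYLINES ==
[[15,12],[24,0]]
[[15,12],[24,0],[29,6],[36,0]]
[[15,12],[24,0],[29,12],[36,0]]
[[15,12],[24,5],[29,12],[36,0]]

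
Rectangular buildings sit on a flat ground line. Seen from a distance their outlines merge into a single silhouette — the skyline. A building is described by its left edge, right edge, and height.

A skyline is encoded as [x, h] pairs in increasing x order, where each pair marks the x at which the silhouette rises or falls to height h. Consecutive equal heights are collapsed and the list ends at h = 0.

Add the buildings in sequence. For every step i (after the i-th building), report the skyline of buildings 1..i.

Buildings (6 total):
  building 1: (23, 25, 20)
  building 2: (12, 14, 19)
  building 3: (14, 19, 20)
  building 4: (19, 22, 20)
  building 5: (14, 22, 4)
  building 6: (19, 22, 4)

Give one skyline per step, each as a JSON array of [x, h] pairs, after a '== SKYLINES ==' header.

== SKYLINES ==
[[23,20],[25,0]]
[[12,19],[14,0],[23,20],[25,0]]
[[12,19],[14,20],[19,0],[23,20],[25,0]]
[[12,19],[14,20],[22,0],[23,20],[25,0]]
[[12,19],[14,20],[22,0],[23,20],[25,0]]
[[12,19],[14,20],[22,0],[23,20],[25,0]]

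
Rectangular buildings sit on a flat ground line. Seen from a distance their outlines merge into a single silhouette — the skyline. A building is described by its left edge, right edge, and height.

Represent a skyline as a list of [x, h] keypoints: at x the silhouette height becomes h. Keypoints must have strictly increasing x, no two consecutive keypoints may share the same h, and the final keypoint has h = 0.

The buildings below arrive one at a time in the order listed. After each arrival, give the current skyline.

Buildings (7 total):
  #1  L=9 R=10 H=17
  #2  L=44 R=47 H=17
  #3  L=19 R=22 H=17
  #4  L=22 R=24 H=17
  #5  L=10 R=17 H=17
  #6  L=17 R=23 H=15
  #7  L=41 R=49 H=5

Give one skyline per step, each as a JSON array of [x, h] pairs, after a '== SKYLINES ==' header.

== SKYLINES ==
[[9,17],[10,0]]
[[9,17],[10,0],[44,17],[47,0]]
[[9,17],[10,0],[19,17],[22,0],[44,17],[47,0]]
[[9,17],[10,0],[19,17],[24,0],[44,17],[47,0]]
[[9,17],[17,0],[19,17],[24,0],[44,17],[47,0]]
[[9,17],[17,15],[19,17],[24,0],[44,17],[47,0]]
[[9,17],[17,15],[19,17],[24,0],[41,5],[44,17],[47,5],[49,0]]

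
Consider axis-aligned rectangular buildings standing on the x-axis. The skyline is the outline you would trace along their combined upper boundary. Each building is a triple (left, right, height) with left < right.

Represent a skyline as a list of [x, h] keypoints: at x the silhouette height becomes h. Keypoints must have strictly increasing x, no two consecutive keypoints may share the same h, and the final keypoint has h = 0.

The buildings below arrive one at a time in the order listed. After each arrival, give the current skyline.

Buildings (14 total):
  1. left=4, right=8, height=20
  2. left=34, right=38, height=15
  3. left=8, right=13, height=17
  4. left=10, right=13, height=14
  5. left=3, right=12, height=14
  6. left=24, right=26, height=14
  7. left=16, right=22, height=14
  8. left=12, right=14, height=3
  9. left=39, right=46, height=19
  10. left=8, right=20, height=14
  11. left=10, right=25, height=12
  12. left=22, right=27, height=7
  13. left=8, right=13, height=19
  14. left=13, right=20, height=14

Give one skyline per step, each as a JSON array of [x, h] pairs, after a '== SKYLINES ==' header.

== SKYLINES ==
[[4,20],[8,0]]
[[4,20],[8,0],[34,15],[38,0]]
[[4,20],[8,17],[13,0],[34,15],[38,0]]
[[4,20],[8,17],[13,0],[34,15],[38,0]]
[[3,14],[4,20],[8,17],[13,0],[34,15],[38,0]]
[[3,14],[4,20],[8,17],[13,0],[24,14],[26,0],[34,15],[38,0]]
[[3,14],[4,20],[8,17],[13,0],[16,14],[22,0],[24,14],[26,0],[34,15],[38,0]]
[[3,14],[4,20],[8,17],[13,3],[14,0],[16,14],[22,0],[24,14],[26,0],[34,15],[38,0]]
[[3,14],[4,20],[8,17],[13,3],[14,0],[16,14],[22,0],[24,14],[26,0],[34,15],[38,0],[39,19],[46,0]]
[[3,14],[4,20],[8,17],[13,14],[22,0],[24,14],[26,0],[34,15],[38,0],[39,19],[46,0]]
[[3,14],[4,20],[8,17],[13,14],[22,12],[24,14],[26,0],[34,15],[38,0],[39,19],[46,0]]
[[3,14],[4,20],[8,17],[13,14],[22,12],[24,14],[26,7],[27,0],[34,15],[38,0],[39,19],[46,0]]
[[3,14],[4,20],[8,19],[13,14],[22,12],[24,14],[26,7],[27,0],[34,15],[38,0],[39,19],[46,0]]
[[3,14],[4,20],[8,19],[13,14],[22,12],[24,14],[26,7],[27,0],[34,15],[38,0],[39,19],[46,0]]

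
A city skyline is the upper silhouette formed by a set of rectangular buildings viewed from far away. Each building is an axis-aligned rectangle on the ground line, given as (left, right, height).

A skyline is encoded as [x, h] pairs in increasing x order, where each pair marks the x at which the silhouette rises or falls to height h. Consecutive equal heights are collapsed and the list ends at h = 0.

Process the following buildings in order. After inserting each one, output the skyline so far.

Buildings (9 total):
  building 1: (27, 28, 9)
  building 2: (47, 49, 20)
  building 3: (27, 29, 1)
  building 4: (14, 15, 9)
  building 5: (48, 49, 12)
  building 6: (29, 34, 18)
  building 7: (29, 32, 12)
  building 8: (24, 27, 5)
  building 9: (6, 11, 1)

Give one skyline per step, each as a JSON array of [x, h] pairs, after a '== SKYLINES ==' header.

== SKYLINES ==
[[27,9],[28,0]]
[[27,9],[28,0],[47,20],[49,0]]
[[27,9],[28,1],[29,0],[47,20],[49,0]]
[[14,9],[15,0],[27,9],[28,1],[29,0],[47,20],[49,0]]
[[14,9],[15,0],[27,9],[28,1],[29,0],[47,20],[49,0]]
[[14,9],[15,0],[27,9],[28,1],[29,18],[34,0],[47,20],[49,0]]
[[14,9],[15,0],[27,9],[28,1],[29,18],[34,0],[47,20],[49,0]]
[[14,9],[15,0],[24,5],[27,9],[28,1],[29,18],[34,0],[47,20],[49,0]]
[[6,1],[11,0],[14,9],[15,0],[24,5],[27,9],[28,1],[29,18],[34,0],[47,20],[49,0]]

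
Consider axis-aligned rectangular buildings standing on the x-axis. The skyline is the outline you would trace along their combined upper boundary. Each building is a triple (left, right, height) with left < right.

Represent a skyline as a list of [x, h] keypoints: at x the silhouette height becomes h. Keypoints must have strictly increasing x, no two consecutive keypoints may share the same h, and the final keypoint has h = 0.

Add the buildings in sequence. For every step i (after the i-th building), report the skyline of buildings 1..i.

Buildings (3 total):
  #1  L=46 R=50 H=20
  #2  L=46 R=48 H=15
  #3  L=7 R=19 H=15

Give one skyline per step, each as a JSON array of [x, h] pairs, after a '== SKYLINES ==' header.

== SKYLINES ==
[[46,20],[50,0]]
[[46,20],[50,0]]
[[7,15],[19,0],[46,20],[50,0]]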